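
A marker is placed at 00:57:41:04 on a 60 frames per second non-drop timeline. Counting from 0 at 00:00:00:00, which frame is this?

Total seconds to the label: (0 × 3600 + 57 × 60 + 41) = 3461.
Frame index = 3461 × 60 + 4 = 207664.

frame 207664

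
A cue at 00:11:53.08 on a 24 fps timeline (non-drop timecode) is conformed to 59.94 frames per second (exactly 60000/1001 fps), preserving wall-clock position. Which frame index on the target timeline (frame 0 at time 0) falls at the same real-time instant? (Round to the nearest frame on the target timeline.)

Source frame index: (0×3600 + 11×60 + 53) × 24 + 8 = 17120.
Real time: 17120 / (24) = 2140/3 s.
Target frame: (2140/3) × (60000/1001) = 42800000/1001 ≈ 42757.243 → 42757.

frame 42757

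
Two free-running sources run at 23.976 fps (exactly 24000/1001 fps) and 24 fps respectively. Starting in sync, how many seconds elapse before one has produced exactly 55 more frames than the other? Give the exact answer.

The gap grows by |24 − 24000/1001| = 24/1001 frames per second.
Time for a 55-frame gap: 55 ÷ (24/1001) = 55055/24 s.

55055/24 seconds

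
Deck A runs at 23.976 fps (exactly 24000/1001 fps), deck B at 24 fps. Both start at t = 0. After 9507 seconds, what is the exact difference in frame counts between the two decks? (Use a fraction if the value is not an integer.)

A emits 24000/1001 × 9507 = 228168000/1001 frames; B emits 24 × 9507 = 228168.
Difference = 228168/1001 frames (≈ 227.9401); B is ahead of A.

228168/1001 frames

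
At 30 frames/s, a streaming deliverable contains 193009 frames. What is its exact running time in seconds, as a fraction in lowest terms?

Running time = 193009 ÷ (30) = 193009 × 1/30 = 193009/30 s.

193009/30 seconds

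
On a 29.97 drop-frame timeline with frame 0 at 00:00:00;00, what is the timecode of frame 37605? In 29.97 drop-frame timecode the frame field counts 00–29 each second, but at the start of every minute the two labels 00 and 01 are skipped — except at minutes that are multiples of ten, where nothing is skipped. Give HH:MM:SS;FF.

Each 10-minute DF block holds 10 × 60 × 30 − 9 × 2 = 17982 frames. 37605 ÷ 17982 → 2 full blocks, remainder 1641.
Within the partial block the first minute is 1800 frames and each further minute 1798, so 0 further minute boundaries passed. Total skipped labels = 18 × 2 + 2 × 0 = 36.
Non-drop label index = 37605 + 36 = 37641; at 30 labels/s that is 00:20:54:21, i.e. DF 00:20:54;21.

00:20:54;21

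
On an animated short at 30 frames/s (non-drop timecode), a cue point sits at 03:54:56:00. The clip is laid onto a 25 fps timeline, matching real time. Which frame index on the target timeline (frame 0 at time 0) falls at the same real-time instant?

Source frame index: (3×3600 + 54×60 + 56) × 30 + 0 = 422880.
Real time: 422880 / (30) = 14096 s.
Target frame: (14096) × (25) = 352400.

frame 352400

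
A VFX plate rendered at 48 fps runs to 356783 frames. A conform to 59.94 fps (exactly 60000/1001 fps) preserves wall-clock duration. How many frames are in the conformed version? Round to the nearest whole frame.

445533 frames

Frames at target rate = 356783 × (60000/1001) / (48) = 63711250/143 ≈ 445533.217.
Nearest whole frame: 445533.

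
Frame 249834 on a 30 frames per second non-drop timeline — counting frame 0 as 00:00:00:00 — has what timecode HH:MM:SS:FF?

249834 ÷ 30 = 8327 full seconds, remainder 24 frames.
8327 s = 2 h 18 min 47 s.
Timecode: 02:18:47:24.

02:18:47:24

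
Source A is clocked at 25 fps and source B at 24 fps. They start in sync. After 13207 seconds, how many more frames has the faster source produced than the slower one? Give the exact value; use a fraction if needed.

A emits 25 × 13207 = 330175 frames; B emits 24 × 13207 = 316968.
Difference = 13207 frames; B is behind A.

13207 frames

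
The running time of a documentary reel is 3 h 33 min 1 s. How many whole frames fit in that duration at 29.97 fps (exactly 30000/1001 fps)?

383046 frames

3 h 33 min 1 s = 12781 s.
Frames = 12781 × 30000/1001 = 383430000/1001 ≈ 383046.9530.
Complete frames: 383046.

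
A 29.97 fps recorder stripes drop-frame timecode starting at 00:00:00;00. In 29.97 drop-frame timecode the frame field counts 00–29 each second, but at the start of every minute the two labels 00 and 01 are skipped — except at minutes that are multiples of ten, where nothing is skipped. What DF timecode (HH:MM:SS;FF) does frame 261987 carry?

Each 10-minute DF block holds 10 × 60 × 30 − 9 × 2 = 17982 frames. 261987 ÷ 17982 → 14 full blocks, remainder 10239.
Within the partial block the first minute is 1800 frames and each further minute 1798, so 5 further minute boundaries passed. Total skipped labels = 18 × 14 + 2 × 5 = 262.
Non-drop label index = 261987 + 262 = 262249; at 30 labels/s that is 02:25:41:19, i.e. DF 02:25:41;19.

02:25:41;19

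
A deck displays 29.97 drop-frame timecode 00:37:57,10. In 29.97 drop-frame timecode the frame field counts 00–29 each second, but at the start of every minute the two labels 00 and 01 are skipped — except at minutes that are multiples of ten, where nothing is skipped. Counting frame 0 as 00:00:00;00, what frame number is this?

As if non-drop at 30 labels/s: (0 × 3600 + 37 × 60 + 57) × 30 + 10 = 68320.
Minute boundaries passed: 37; those not divisible by 10: 37 − 3 = 34; dropped labels = 2 × 34 = 68.
Actual frame index = 68320 − 68 = 68252.

68252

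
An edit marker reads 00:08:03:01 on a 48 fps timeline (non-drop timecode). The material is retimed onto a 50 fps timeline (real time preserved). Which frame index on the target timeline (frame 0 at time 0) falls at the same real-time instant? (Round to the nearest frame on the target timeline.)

Source frame index: (0×3600 + 8×60 + 3) × 48 + 1 = 23185.
Real time: 23185 / (48) = 23185/48 s.
Target frame: (23185/48) × (50) = 579625/24 ≈ 24151.042 → 24151.

frame 24151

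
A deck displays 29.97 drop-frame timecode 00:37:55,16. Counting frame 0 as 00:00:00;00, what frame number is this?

Complete 10-minute blocks: 3, each 17982 frames → 53946.
Remaining 7 whole minutes in the current block: 1800 + 6 × 1798 = 12588 frames.
Within the current minute: 55 × 30 + 16 − 2 = 1664 (labels ;00/;01 skipped at this minute). Total = 53946 + 12588 + 1664 = 68198.

68198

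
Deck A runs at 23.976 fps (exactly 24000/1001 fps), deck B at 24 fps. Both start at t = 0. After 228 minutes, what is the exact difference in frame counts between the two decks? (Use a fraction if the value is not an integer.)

228 min = 13680 s.
A emits 24000/1001 × 13680 = 328320000/1001 frames; B emits 24 × 13680 = 328320.
Difference = 328320/1001 frames (≈ 327.9920); B is ahead of A.

328320/1001 frames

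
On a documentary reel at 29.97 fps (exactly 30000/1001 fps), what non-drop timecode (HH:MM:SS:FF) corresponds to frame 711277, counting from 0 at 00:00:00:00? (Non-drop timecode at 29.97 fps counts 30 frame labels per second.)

06:35:09:07

711277 ÷ 30 = 23709 full seconds, remainder 7 frames.
23709 s = 6 h 35 min 9 s.
Timecode: 06:35:09:07.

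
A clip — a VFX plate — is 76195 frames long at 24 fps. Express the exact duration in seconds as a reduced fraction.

76195/24 seconds

Running time = 76195 ÷ (24) = 76195 × 1/24 = 76195/24 s.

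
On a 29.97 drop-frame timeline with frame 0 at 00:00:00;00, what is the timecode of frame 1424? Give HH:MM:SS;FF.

00:00:47;14

Each 10-minute DF block holds 10 × 60 × 30 − 9 × 2 = 17982 frames. 1424 ÷ 17982 → 0 full blocks, remainder 1424.
Within the partial block the first minute is 1800 frames and each further minute 1798, so 0 further minute boundaries passed. Total skipped labels = 18 × 0 + 2 × 0 = 0.
Non-drop label index = 1424 + 0 = 1424; at 30 labels/s that is 00:00:47:14, i.e. DF 00:00:47;14.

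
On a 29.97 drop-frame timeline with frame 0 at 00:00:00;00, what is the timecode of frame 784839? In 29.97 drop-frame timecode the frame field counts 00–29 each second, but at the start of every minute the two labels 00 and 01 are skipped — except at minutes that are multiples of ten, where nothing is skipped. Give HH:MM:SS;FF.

Each 10-minute DF block holds 10 × 60 × 30 − 9 × 2 = 17982 frames. 784839 ÷ 17982 → 43 full blocks, remainder 11613.
Within the partial block the first minute is 1800 frames and each further minute 1798, so 6 further minute boundaries passed. Total skipped labels = 18 × 43 + 2 × 6 = 786.
Non-drop label index = 784839 + 786 = 785625; at 30 labels/s that is 07:16:27:15, i.e. DF 07:16:27;15.

07:16:27;15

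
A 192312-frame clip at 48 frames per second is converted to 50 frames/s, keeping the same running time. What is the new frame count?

Target frames = source frames × (target rate / source rate) = 192312 × (50)/(48) = 192312 × 25/24 = 200325.

200325 frames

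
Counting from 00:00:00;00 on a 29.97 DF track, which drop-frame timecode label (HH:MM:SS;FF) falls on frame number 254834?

Ten DF minutes hold 17982 frames, so frame 254834 lies in block 14 (frames 251748–269729) with 3086 frames into that block.
The block's first minute is 1800 frames and the rest 1798 each; 3086 frames reaches minute 1, so 14 × 18 + 1 × 2 = 254 labels have been skipped so far.
Adding those back, label number 254834 + 254 = 255088 at 30 labels/s is 8502 s + 28 f = 2 h 21 min 42 s frame 28, i.e. 02:21:42;28.

02:21:42;28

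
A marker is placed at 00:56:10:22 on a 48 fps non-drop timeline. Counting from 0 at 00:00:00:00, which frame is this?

frame 161782

Total seconds to the label: (0 × 3600 + 56 × 60 + 10) = 3370.
Frame index = 3370 × 48 + 22 = 161782.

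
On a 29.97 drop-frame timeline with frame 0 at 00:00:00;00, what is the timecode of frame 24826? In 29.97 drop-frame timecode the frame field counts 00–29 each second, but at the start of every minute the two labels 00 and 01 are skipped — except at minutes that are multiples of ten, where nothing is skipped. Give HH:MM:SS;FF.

00:13:48;10

Each 10-minute DF block holds 10 × 60 × 30 − 9 × 2 = 17982 frames. 24826 ÷ 17982 → 1 full block, remainder 6844.
Within the partial block the first minute is 1800 frames and each further minute 1798, so 3 further minute boundaries passed. Total skipped labels = 18 × 1 + 2 × 3 = 24.
Non-drop label index = 24826 + 24 = 24850; at 30 labels/s that is 00:13:48:10, i.e. DF 00:13:48;10.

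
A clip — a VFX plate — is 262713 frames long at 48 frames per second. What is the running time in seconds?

Running time = 262713 / (48) = 5473.1875 s.

5473.1875 seconds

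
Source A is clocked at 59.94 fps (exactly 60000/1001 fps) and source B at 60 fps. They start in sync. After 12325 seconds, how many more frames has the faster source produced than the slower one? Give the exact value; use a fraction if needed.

A emits 60000/1001 × 12325 = 739500000/1001 frames; B emits 60 × 12325 = 739500.
Difference = 739500/1001 frames (≈ 738.7612); B is ahead of A.

739500/1001 frames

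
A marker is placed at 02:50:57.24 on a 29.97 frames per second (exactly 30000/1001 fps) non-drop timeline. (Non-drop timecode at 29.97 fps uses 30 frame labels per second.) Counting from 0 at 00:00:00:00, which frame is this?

Total seconds to the label: (2 × 3600 + 50 × 60 + 57) = 10257.
Frame index = 10257 × 30 + 24 = 307734.

307734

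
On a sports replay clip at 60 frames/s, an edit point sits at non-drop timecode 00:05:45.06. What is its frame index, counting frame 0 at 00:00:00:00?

20706

Total seconds to the label: (0 × 3600 + 5 × 60 + 45) = 345.
Frame index = 345 × 60 + 6 = 20706.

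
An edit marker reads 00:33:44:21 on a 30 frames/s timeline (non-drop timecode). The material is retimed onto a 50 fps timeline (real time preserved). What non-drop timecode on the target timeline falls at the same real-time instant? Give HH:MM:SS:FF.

Source frame index: (0×3600 + 33×60 + 44) × 30 + 21 = 60741.
Real time: 60741 / (30) = 20247/10 s.
Target frame: (20247/10) × (50) = 101235.
At 50 labels/s: frame 101235 → 00:33:44:35.

00:33:44:35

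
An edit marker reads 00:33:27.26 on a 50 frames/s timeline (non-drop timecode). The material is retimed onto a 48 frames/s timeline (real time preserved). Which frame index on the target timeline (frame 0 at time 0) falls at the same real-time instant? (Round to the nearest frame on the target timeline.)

frame 96361

Source frame index: (0×3600 + 33×60 + 27) × 50 + 26 = 100376.
Real time: 100376 / (50) = 50188/25 s.
Target frame: (50188/25) × (48) = 2409024/25 ≈ 96360.960 → 96361.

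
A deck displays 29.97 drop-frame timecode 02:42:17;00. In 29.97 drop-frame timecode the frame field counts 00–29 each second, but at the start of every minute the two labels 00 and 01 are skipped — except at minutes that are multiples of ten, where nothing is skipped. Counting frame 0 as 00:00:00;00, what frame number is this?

Complete 10-minute blocks: 16, each 17982 frames → 287712.
Remaining 2 whole minutes in the current block: 1800 + 1 × 1798 = 3598 frames.
Within the current minute: 17 × 30 + 0 − 2 = 508 (labels ;00/;01 skipped at this minute). Total = 287712 + 3598 + 508 = 291818.

291818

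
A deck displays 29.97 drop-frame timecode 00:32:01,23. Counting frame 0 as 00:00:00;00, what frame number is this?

Complete 10-minute blocks: 3, each 17982 frames → 53946.
Remaining 2 whole minutes in the current block: 1800 + 1 × 1798 = 3598 frames.
Within the current minute: 1 × 30 + 23 − 2 = 51 (labels ;00/;01 skipped at this minute). Total = 53946 + 3598 + 51 = 57595.

57595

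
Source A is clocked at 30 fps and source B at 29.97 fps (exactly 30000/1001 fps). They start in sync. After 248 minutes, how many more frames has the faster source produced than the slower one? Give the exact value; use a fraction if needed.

248 min = 14880 s.
A emits 30 × 14880 = 446400 frames; B emits 30000/1001 × 14880 = 446400000/1001.
Difference = 446400/1001 frames (≈ 445.9540); B is behind A.

446400/1001 frames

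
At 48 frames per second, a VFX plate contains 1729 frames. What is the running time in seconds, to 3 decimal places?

Running time = 1729 × 1/48 = 1729/48 s ≈ 36.021 s.

36.021 seconds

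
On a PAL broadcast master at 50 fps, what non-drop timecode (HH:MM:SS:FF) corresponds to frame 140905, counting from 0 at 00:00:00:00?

140905 ÷ 50 = 2818 full seconds, remainder 5 frames.
2818 s = 0 h 46 min 58 s.
Timecode: 00:46:58:05.

00:46:58:05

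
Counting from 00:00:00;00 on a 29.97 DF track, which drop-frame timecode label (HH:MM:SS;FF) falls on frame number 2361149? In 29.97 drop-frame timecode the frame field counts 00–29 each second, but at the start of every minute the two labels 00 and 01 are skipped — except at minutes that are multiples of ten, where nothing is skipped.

21:53:03;23

Each 10-minute DF block holds 10 × 60 × 30 − 9 × 2 = 17982 frames. 2361149 ÷ 17982 → 131 full blocks, remainder 5507.
Within the partial block the first minute is 1800 frames and each further minute 1798, so 3 further minute boundaries passed. Total skipped labels = 18 × 131 + 2 × 3 = 2364.
Non-drop label index = 2361149 + 2364 = 2363513; at 30 labels/s that is 21:53:03:23, i.e. DF 21:53:03;23.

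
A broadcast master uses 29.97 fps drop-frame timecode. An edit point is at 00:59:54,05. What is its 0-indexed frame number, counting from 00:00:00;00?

As if non-drop at 30 labels/s: (0 × 3600 + 59 × 60 + 54) × 30 + 5 = 107825.
Minute boundaries passed: 59; those not divisible by 10: 59 − 5 = 54; dropped labels = 2 × 54 = 108.
Actual frame index = 107825 − 108 = 107717.

107717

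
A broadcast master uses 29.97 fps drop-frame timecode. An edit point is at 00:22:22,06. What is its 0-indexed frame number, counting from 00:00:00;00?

40226

Complete 10-minute blocks: 2, each 17982 frames → 35964.
Remaining 2 whole minutes in the current block: 1800 + 1 × 1798 = 3598 frames.
Within the current minute: 22 × 30 + 6 − 2 = 664 (labels ;00/;01 skipped at this minute). Total = 35964 + 3598 + 664 = 40226.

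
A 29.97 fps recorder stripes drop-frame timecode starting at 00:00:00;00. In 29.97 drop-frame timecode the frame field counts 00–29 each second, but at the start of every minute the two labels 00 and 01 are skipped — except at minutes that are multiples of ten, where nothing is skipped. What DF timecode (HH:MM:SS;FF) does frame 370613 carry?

Each 10-minute DF block holds 10 × 60 × 30 − 9 × 2 = 17982 frames. 370613 ÷ 17982 → 20 full blocks, remainder 10973.
Within the partial block the first minute is 1800 frames and each further minute 1798, so 6 further minute boundaries passed. Total skipped labels = 18 × 20 + 2 × 6 = 372.
Non-drop label index = 370613 + 372 = 370985; at 30 labels/s that is 03:26:06:05, i.e. DF 03:26:06;05.

03:26:06;05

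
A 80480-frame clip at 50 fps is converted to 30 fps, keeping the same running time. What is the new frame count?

48288 frames

Target frames = source frames × (target rate / source rate) = 80480 × (30)/(50) = 80480 × 3/5 = 48288.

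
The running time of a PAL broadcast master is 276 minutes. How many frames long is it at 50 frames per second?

828000 frames

276 min = 16560 s.
Frames = 16560 × 50 = 828000.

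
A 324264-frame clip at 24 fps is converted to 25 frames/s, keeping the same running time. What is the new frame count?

Target frames = source frames × (target rate / source rate) = 324264 × (25)/(24) = 324264 × 25/24 = 337775.

337775 frames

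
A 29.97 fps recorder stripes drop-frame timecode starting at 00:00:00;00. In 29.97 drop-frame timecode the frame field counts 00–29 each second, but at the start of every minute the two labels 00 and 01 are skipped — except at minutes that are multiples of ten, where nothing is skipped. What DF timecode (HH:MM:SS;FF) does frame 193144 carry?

Each 10-minute DF block holds 10 × 60 × 30 − 9 × 2 = 17982 frames. 193144 ÷ 17982 → 10 full blocks, remainder 13324.
Within the partial block the first minute is 1800 frames and each further minute 1798, so 7 further minute boundaries passed. Total skipped labels = 18 × 10 + 2 × 7 = 194.
Non-drop label index = 193144 + 194 = 193338; at 30 labels/s that is 01:47:24:18, i.e. DF 01:47:24;18.

01:47:24;18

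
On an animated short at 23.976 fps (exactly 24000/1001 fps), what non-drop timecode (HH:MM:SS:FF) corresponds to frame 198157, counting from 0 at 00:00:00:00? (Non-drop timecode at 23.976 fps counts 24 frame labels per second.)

02:17:36:13

198157 ÷ 24 = 8256 full seconds, remainder 13 frames.
8256 s = 2 h 17 min 36 s.
Timecode: 02:17:36:13.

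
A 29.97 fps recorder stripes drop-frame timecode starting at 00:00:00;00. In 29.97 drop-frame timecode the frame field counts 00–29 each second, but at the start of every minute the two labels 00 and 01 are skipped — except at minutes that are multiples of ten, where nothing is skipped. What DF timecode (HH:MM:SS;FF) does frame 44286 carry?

Each 10-minute DF block holds 10 × 60 × 30 − 9 × 2 = 17982 frames. 44286 ÷ 17982 → 2 full blocks, remainder 8322.
Within the partial block the first minute is 1800 frames and each further minute 1798, so 4 further minute boundaries passed. Total skipped labels = 18 × 2 + 2 × 4 = 44.
Non-drop label index = 44286 + 44 = 44330; at 30 labels/s that is 00:24:37:20, i.e. DF 00:24:37;20.

00:24:37;20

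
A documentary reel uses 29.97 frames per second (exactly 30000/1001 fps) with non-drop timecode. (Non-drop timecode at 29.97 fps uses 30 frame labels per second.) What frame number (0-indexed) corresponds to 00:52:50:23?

frame 95123

Total seconds to the label: (0 × 3600 + 52 × 60 + 50) = 3170.
Frame index = 3170 × 30 + 23 = 95123.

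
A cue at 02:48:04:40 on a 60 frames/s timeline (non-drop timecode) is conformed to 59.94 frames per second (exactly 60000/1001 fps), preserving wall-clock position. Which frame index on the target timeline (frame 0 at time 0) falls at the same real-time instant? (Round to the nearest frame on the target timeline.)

frame 604476

Source frame index: (2×3600 + 48×60 + 4) × 60 + 40 = 605080.
Real time: 605080 / (60) = 30254/3 s.
Target frame: (30254/3) × (60000/1001) = 86440000/143 ≈ 604475.524 → 604476.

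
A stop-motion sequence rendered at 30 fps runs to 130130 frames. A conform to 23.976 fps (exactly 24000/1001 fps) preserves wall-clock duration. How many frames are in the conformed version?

104000 frames

Target frames = source frames × (target rate / source rate) = 130130 × (24000/1001)/(30) = 130130 × 800/1001 = 104000.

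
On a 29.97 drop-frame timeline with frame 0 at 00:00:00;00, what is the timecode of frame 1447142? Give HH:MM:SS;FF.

13:24:46;10

Ten DF minutes hold 17982 frames, so frame 1447142 lies in block 80 (frames 1438560–1456541) with 8582 frames into that block.
The block's first minute is 1800 frames and the rest 1798 each; 8582 frames reaches minute 4, so 80 × 18 + 4 × 2 = 1448 labels have been skipped so far.
Adding those back, label number 1447142 + 1448 = 1448590 at 30 labels/s is 48286 s + 10 f = 13 h 24 min 46 s frame 10, i.e. 13:24:46;10.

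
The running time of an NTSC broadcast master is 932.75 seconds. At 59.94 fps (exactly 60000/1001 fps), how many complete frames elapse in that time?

Frames = 932.75 × 60000/1001 = 615000/11 ≈ 55909.0909.
Complete frames: 55909.

55909 frames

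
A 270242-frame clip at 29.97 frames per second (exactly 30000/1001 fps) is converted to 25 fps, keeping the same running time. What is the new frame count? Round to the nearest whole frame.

225427 frames

Frames at target rate = 270242 × (25) / (30000/1001) = 135256121/600 ≈ 225426.868.
Nearest whole frame: 225427.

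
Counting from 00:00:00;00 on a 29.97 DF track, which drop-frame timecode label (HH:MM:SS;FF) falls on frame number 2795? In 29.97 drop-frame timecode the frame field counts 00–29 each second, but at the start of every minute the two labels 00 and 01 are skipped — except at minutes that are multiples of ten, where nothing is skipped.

00:01:33;07

Each 10-minute DF block holds 10 × 60 × 30 − 9 × 2 = 17982 frames. 2795 ÷ 17982 → 0 full blocks, remainder 2795.
Within the partial block the first minute is 1800 frames and each further minute 1798, so 1 further minute boundary passed. Total skipped labels = 18 × 0 + 2 × 1 = 2.
Non-drop label index = 2795 + 2 = 2797; at 30 labels/s that is 00:01:33:07, i.e. DF 00:01:33;07.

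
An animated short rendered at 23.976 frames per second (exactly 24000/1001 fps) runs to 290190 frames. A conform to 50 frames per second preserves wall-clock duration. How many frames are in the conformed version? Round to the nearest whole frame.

605167 frames

Frames at target rate = 290190 × (50) / (24000/1001) = 9682673/16 ≈ 605167.062.
Nearest whole frame: 605167.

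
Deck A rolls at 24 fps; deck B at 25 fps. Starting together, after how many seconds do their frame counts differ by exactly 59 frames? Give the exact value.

The gap grows by |25 − 24| = 1 frame per second.
Time for a 59-frame gap: 59 ÷ (1) = 59 s.

59 seconds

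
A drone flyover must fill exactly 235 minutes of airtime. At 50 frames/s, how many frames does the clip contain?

235 min = 14100 s.
Frames = 14100 × 50 = 705000.

705000 frames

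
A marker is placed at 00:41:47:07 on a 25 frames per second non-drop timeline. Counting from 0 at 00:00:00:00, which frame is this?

frame 62682

Total seconds to the label: (0 × 3600 + 41 × 60 + 47) = 2507.
Frame index = 2507 × 25 + 7 = 62682.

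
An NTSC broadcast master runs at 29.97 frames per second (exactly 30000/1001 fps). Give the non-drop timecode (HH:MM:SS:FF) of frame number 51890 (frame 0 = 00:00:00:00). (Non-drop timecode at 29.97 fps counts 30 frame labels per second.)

51890 ÷ 30 = 1729 full seconds, remainder 20 frames.
1729 s = 0 h 28 min 49 s.
Timecode: 00:28:49:20.

00:28:49:20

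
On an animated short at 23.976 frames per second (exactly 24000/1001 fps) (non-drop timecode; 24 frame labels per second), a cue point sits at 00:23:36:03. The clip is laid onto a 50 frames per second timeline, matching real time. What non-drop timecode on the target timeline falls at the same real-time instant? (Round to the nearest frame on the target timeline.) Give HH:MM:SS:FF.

Source frame index: (0×3600 + 23×60 + 36) × 24 + 3 = 33987.
Real time: 33987 / (24000/1001) = 11340329/8000 s.
Target frame: (11340329/8000) × (50) = 11340329/160 ≈ 70877.056 → 70877.
At 50 labels/s: frame 70877 → 00:23:37:27.

00:23:37:27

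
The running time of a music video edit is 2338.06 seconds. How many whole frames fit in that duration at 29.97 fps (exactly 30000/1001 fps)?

Frames = 2338.06 × 30000/1001 = 70141800/1001 ≈ 70071.7283.
Complete frames: 70071.

70071 frames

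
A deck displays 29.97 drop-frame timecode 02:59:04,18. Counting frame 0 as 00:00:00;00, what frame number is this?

Complete 10-minute blocks: 17, each 17982 frames → 305694.
Remaining 9 whole minutes in the current block: 1800 + 8 × 1798 = 16184 frames.
Within the current minute: 4 × 30 + 18 − 2 = 136 (labels ;00/;01 skipped at this minute). Total = 305694 + 16184 + 136 = 322014.

322014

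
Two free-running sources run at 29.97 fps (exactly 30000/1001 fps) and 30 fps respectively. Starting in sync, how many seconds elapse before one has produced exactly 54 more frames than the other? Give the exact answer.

The gap grows by |30 − 30000/1001| = 30/1001 frames per second.
Time for a 54-frame gap: 54 ÷ (30/1001) = 1801.8 s.

1801.8 seconds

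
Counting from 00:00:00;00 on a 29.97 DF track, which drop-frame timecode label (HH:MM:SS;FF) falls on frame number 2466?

00:01:22;08

Each 10-minute DF block holds 10 × 60 × 30 − 9 × 2 = 17982 frames. 2466 ÷ 17982 → 0 full blocks, remainder 2466.
Within the partial block the first minute is 1800 frames and each further minute 1798, so 1 further minute boundary passed. Total skipped labels = 18 × 0 + 2 × 1 = 2.
Non-drop label index = 2466 + 2 = 2468; at 30 labels/s that is 00:01:22:08, i.e. DF 00:01:22;08.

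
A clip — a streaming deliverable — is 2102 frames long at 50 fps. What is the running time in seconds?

Running time = 2102 / (50) = 42.04 s.

42.04 seconds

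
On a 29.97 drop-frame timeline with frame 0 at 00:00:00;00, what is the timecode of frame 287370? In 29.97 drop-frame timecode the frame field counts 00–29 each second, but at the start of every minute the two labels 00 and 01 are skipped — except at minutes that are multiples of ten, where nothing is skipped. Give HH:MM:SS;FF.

02:39:48;18

Ten DF minutes hold 17982 frames, so frame 287370 lies in block 15 (frames 269730–287711) with 17640 frames into that block.
The block's first minute is 1800 frames and the rest 1798 each; 17640 frames reaches minute 9, so 15 × 18 + 9 × 2 = 288 labels have been skipped so far.
Adding those back, label number 287370 + 288 = 287658 at 30 labels/s is 9588 s + 18 f = 2 h 39 min 48 s frame 18, i.e. 02:39:48;18.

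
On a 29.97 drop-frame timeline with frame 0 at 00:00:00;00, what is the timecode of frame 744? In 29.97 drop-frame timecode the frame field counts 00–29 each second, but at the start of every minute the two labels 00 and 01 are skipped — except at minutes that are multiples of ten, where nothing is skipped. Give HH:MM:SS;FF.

00:00:24;24

Ten DF minutes hold 17982 frames, so frame 744 lies in block 0 (frames 0–17981) with 744 frames into that block.
The block's first minute is 1800 frames and the rest 1798 each; 744 frames reaches minute 0, so 0 × 18 + 0 × 2 = 0 labels have been skipped so far.
Adding those back, label number 744 + 0 = 744 at 30 labels/s is 24 s + 24 f = 0 h 0 min 24 s frame 24, i.e. 00:00:24;24.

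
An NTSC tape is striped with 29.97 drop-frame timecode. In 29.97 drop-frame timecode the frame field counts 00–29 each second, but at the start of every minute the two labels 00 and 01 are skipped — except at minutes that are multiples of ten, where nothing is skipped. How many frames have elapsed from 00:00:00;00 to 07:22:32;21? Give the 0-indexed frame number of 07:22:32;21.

As if non-drop at 30 labels/s: (7 × 3600 + 22 × 60 + 32) × 30 + 21 = 796581.
Minute boundaries passed: 442; those not divisible by 10: 442 − 44 = 398; dropped labels = 2 × 398 = 796.
Actual frame index = 796581 − 796 = 795785.

795785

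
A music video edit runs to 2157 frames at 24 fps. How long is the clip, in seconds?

89.875 seconds

Running time = 2157 / (24) = 89.875 s.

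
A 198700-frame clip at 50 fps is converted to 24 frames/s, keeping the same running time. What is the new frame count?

Target frames = source frames × (target rate / source rate) = 198700 × (24)/(50) = 198700 × 12/25 = 95376.

95376 frames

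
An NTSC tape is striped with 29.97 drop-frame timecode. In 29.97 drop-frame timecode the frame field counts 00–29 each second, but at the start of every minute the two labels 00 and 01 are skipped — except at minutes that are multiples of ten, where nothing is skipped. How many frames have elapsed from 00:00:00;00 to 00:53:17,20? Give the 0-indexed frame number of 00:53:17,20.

95834

As if non-drop at 30 labels/s: (0 × 3600 + 53 × 60 + 17) × 30 + 20 = 95930.
Minute boundaries passed: 53; those not divisible by 10: 53 − 5 = 48; dropped labels = 2 × 48 = 96.
Actual frame index = 95930 − 96 = 95834.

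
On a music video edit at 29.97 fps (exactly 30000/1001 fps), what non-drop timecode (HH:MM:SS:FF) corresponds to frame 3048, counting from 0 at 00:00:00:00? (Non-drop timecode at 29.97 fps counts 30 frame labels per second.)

3048 ÷ 30 = 101 full seconds, remainder 18 frames.
101 s = 0 h 1 min 41 s.
Timecode: 00:01:41:18.

00:01:41:18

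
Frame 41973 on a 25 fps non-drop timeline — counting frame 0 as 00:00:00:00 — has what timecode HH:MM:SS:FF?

00:27:58:23

41973 ÷ 25 = 1678 full seconds, remainder 23 frames.
1678 s = 0 h 27 min 58 s.
Timecode: 00:27:58:23.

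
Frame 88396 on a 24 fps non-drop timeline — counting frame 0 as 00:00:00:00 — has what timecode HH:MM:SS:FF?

88396 ÷ 24 = 3683 full seconds, remainder 4 frames.
3683 s = 1 h 1 min 23 s.
Timecode: 01:01:23:04.

01:01:23:04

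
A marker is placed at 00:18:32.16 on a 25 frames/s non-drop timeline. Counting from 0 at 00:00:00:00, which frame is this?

27816

Total seconds to the label: (0 × 3600 + 18 × 60 + 32) = 1112.
Frame index = 1112 × 25 + 16 = 27816.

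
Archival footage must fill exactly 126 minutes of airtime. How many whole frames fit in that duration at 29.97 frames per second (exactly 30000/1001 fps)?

226573 frames

126 min = 7560 s.
Frames = 7560 × 30000/1001 = 32400000/143 ≈ 226573.4266.
Complete frames: 226573.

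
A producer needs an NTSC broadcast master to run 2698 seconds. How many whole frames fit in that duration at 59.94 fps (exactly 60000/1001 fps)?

161718 frames

Frames = 2698 × 60000/1001 = 161880000/1001 ≈ 161718.2817.
Complete frames: 161718.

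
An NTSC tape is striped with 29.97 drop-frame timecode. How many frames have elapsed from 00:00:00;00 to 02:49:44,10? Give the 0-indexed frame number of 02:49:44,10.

Complete 10-minute blocks: 16, each 17982 frames → 287712.
Remaining 9 whole minutes in the current block: 1800 + 8 × 1798 = 16184 frames.
Within the current minute: 44 × 30 + 10 − 2 = 1328 (labels ;00/;01 skipped at this minute). Total = 287712 + 16184 + 1328 = 305224.

305224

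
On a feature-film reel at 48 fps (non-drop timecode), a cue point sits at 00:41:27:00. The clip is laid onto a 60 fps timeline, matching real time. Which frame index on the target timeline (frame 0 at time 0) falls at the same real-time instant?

Source frame index: (0×3600 + 41×60 + 27) × 48 + 0 = 119376.
Real time: 119376 / (48) = 2487 s.
Target frame: (2487) × (60) = 149220.

frame 149220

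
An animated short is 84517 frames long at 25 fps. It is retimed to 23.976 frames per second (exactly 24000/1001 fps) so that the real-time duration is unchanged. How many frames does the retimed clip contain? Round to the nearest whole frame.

Frames at target rate = 84517 × (24000/1001) / (25) = 81136320/1001 ≈ 81055.265.
Nearest whole frame: 81055.

81055 frames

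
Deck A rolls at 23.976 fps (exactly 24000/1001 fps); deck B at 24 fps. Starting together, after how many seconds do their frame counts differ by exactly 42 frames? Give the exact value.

The gap grows by |24 − 24000/1001| = 24/1001 frames per second.
Time for a 42-frame gap: 42 ÷ (24/1001) = 1751.75 s.

1751.75 seconds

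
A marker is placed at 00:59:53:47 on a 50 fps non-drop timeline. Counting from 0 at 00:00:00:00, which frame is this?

179697

Total seconds to the label: (0 × 3600 + 59 × 60 + 53) = 3593.
Frame index = 3593 × 50 + 47 = 179697.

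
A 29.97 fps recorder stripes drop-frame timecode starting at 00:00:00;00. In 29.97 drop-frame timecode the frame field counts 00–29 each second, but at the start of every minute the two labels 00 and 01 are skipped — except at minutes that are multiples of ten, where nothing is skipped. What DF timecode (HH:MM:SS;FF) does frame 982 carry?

Ten DF minutes hold 17982 frames, so frame 982 lies in block 0 (frames 0–17981) with 982 frames into that block.
The block's first minute is 1800 frames and the rest 1798 each; 982 frames reaches minute 0, so 0 × 18 + 0 × 2 = 0 labels have been skipped so far.
Adding those back, label number 982 + 0 = 982 at 30 labels/s is 32 s + 22 f = 0 h 0 min 32 s frame 22, i.e. 00:00:32;22.

00:00:32;22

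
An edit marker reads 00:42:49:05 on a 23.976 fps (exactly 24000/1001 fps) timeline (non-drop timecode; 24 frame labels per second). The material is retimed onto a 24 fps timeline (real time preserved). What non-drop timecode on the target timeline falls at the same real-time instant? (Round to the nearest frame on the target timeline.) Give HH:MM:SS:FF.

Source frame index: (0×3600 + 42×60 + 49) × 24 + 5 = 61661.
Real time: 61661 / (24000/1001) = 61722661/24000 s.
Target frame: (61722661/24000) × (24) = 61722661/1000 ≈ 61722.661 → 61723.
At 24 labels/s: frame 61723 → 00:42:51:19.

00:42:51:19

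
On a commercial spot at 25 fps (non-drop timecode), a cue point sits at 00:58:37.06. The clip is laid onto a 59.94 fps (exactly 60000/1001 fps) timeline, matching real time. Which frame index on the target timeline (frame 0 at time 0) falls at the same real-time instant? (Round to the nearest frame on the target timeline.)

frame 210824

Source frame index: (0×3600 + 58×60 + 37) × 25 + 6 = 87931.
Real time: 87931 / (25) = 87931/25 s.
Target frame: (87931/25) × (60000/1001) = 211034400/1001 ≈ 210823.576 → 210824.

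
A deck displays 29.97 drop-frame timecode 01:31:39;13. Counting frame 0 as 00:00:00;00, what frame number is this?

164819

As if non-drop at 30 labels/s: (1 × 3600 + 31 × 60 + 39) × 30 + 13 = 164983.
Minute boundaries passed: 91; those not divisible by 10: 91 − 9 = 82; dropped labels = 2 × 82 = 164.
Actual frame index = 164983 − 164 = 164819.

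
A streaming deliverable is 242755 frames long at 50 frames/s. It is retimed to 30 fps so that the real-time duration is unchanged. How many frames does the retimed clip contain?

145653 frames

Target frames = source frames × (target rate / source rate) = 242755 × (30)/(50) = 242755 × 3/5 = 145653.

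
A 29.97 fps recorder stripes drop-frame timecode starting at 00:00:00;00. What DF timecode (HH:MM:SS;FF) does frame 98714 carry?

Ten DF minutes hold 17982 frames, so frame 98714 lies in block 5 (frames 89910–107891) with 8804 frames into that block.
The block's first minute is 1800 frames and the rest 1798 each; 8804 frames reaches minute 4, so 5 × 18 + 4 × 2 = 98 labels have been skipped so far.
Adding those back, label number 98714 + 98 = 98812 at 30 labels/s is 3293 s + 22 f = 0 h 54 min 53 s frame 22, i.e. 00:54:53;22.

00:54:53;22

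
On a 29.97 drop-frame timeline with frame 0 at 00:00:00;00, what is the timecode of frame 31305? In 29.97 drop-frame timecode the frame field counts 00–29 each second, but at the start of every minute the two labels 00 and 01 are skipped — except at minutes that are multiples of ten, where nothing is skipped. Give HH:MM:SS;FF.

Ten DF minutes hold 17982 frames, so frame 31305 lies in block 1 (frames 17982–35963) with 13323 frames into that block.
The block's first minute is 1800 frames and the rest 1798 each; 13323 frames reaches minute 7, so 1 × 18 + 7 × 2 = 32 labels have been skipped so far.
Adding those back, label number 31305 + 32 = 31337 at 30 labels/s is 1044 s + 17 f = 0 h 17 min 24 s frame 17, i.e. 00:17:24;17.

00:17:24;17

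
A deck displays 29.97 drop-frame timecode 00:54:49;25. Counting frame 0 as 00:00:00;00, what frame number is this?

98597

Complete 10-minute blocks: 5, each 17982 frames → 89910.
Remaining 4 whole minutes in the current block: 1800 + 3 × 1798 = 7194 frames.
Within the current minute: 49 × 30 + 25 − 2 = 1493 (labels ;00/;01 skipped at this minute). Total = 89910 + 7194 + 1493 = 98597.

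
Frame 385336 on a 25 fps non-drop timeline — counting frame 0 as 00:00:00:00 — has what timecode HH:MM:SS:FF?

04:16:53:11

385336 ÷ 25 = 15413 full seconds, remainder 11 frames.
15413 s = 4 h 16 min 53 s.
Timecode: 04:16:53:11.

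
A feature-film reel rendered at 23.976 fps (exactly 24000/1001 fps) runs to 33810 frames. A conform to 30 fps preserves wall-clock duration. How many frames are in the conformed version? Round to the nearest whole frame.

42305 frames

Frames at target rate = 33810 × (30) / (24000/1001) = 3384381/80 ≈ 42304.762.
Nearest whole frame: 42305.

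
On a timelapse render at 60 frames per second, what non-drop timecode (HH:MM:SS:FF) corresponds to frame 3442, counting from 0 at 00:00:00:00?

3442 ÷ 60 = 57 full seconds, remainder 22 frames.
57 s = 0 h 0 min 57 s.
Timecode: 00:00:57:22.

00:00:57:22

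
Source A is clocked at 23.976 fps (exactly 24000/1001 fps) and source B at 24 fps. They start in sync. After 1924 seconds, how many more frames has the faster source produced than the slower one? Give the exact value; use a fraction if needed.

3552/77 frames

A emits 24000/1001 × 1924 = 3552000/77 frames; B emits 24 × 1924 = 46176.
Difference = 3552/77 frames (≈ 46.1299); B is ahead of A.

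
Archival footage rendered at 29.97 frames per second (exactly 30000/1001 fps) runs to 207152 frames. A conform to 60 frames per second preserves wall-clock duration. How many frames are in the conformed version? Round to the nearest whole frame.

414718 frames

Frames at target rate = 207152 × (60) / (30000/1001) = 51839788/125 ≈ 414718.304.
Nearest whole frame: 414718.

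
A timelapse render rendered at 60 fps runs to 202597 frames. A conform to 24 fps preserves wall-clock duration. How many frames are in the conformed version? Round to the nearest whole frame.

81039 frames

Frames at target rate = 202597 × (24) / (60) = 405194/5 ≈ 81038.800.
Nearest whole frame: 81039.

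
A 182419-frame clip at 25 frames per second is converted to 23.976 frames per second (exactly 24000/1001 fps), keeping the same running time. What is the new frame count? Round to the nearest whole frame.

Frames at target rate = 182419 × (24000/1001) / (25) = 175122240/1001 ≈ 174947.293.
Nearest whole frame: 174947.

174947 frames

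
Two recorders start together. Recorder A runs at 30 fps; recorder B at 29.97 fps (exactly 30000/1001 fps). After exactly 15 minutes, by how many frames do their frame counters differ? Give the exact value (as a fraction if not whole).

15 min = 900 s.
A emits 30 × 900 = 27000 frames; B emits 30000/1001 × 900 = 27000000/1001.
Difference = 27000/1001 frames (≈ 26.9730); B is behind A.

27000/1001 frames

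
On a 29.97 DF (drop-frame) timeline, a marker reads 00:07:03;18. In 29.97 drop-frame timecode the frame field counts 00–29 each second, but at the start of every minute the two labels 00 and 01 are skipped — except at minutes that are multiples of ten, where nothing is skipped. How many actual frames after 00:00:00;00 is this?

Complete 10-minute blocks: 0, each 17982 frames → 0.
Remaining 7 whole minutes in the current block: 1800 + 6 × 1798 = 12588 frames.
Within the current minute: 3 × 30 + 18 − 2 = 106 (labels ;00/;01 skipped at this minute). Total = 0 + 12588 + 106 = 12694.

12694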